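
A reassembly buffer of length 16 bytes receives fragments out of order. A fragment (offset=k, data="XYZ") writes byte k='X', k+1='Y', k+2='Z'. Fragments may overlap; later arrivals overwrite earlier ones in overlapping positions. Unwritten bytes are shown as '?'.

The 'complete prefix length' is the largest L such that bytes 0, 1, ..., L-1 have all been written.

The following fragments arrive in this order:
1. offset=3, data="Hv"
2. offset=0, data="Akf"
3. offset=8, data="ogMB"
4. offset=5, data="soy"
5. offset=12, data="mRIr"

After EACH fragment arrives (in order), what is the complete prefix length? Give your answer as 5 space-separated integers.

Fragment 1: offset=3 data="Hv" -> buffer=???Hv??????????? -> prefix_len=0
Fragment 2: offset=0 data="Akf" -> buffer=AkfHv??????????? -> prefix_len=5
Fragment 3: offset=8 data="ogMB" -> buffer=AkfHv???ogMB???? -> prefix_len=5
Fragment 4: offset=5 data="soy" -> buffer=AkfHvsoyogMB???? -> prefix_len=12
Fragment 5: offset=12 data="mRIr" -> buffer=AkfHvsoyogMBmRIr -> prefix_len=16

Answer: 0 5 5 12 16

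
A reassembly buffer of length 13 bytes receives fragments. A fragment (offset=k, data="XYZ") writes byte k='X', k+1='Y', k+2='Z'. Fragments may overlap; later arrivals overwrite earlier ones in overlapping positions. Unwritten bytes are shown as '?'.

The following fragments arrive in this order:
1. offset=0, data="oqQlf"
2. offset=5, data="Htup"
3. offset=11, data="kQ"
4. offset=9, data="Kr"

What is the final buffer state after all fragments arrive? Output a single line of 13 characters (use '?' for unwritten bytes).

Fragment 1: offset=0 data="oqQlf" -> buffer=oqQlf????????
Fragment 2: offset=5 data="Htup" -> buffer=oqQlfHtup????
Fragment 3: offset=11 data="kQ" -> buffer=oqQlfHtup??kQ
Fragment 4: offset=9 data="Kr" -> buffer=oqQlfHtupKrkQ

Answer: oqQlfHtupKrkQ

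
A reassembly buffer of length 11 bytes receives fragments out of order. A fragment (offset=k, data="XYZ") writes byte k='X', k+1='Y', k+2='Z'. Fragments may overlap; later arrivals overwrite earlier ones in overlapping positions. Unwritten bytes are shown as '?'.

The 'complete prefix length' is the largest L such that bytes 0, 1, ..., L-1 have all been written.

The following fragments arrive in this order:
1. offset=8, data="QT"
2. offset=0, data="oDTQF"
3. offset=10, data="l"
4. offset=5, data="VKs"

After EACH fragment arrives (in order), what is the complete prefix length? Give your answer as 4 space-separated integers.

Fragment 1: offset=8 data="QT" -> buffer=????????QT? -> prefix_len=0
Fragment 2: offset=0 data="oDTQF" -> buffer=oDTQF???QT? -> prefix_len=5
Fragment 3: offset=10 data="l" -> buffer=oDTQF???QTl -> prefix_len=5
Fragment 4: offset=5 data="VKs" -> buffer=oDTQFVKsQTl -> prefix_len=11

Answer: 0 5 5 11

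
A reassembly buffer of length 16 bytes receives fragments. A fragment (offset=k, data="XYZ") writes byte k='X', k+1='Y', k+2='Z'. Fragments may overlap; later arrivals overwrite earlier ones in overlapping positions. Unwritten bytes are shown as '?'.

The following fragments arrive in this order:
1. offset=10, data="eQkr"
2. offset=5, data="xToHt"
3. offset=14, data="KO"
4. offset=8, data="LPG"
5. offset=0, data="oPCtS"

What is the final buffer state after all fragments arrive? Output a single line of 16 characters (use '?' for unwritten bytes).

Fragment 1: offset=10 data="eQkr" -> buffer=??????????eQkr??
Fragment 2: offset=5 data="xToHt" -> buffer=?????xToHteQkr??
Fragment 3: offset=14 data="KO" -> buffer=?????xToHteQkrKO
Fragment 4: offset=8 data="LPG" -> buffer=?????xToLPGQkrKO
Fragment 5: offset=0 data="oPCtS" -> buffer=oPCtSxToLPGQkrKO

Answer: oPCtSxToLPGQkrKO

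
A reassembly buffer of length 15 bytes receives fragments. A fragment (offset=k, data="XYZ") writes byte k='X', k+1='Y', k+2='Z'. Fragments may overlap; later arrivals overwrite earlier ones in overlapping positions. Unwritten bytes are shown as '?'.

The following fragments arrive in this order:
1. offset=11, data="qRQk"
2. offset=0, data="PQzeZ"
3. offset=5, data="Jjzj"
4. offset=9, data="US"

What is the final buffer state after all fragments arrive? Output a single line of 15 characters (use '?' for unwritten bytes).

Fragment 1: offset=11 data="qRQk" -> buffer=???????????qRQk
Fragment 2: offset=0 data="PQzeZ" -> buffer=PQzeZ??????qRQk
Fragment 3: offset=5 data="Jjzj" -> buffer=PQzeZJjzj??qRQk
Fragment 4: offset=9 data="US" -> buffer=PQzeZJjzjUSqRQk

Answer: PQzeZJjzjUSqRQk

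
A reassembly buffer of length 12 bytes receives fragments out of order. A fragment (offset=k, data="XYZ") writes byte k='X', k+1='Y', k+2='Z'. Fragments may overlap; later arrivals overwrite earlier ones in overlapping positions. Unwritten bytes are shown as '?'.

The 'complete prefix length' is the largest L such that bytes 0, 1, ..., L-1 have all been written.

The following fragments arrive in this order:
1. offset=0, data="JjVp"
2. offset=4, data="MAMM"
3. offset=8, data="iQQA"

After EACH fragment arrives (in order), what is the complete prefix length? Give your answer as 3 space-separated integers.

Fragment 1: offset=0 data="JjVp" -> buffer=JjVp???????? -> prefix_len=4
Fragment 2: offset=4 data="MAMM" -> buffer=JjVpMAMM???? -> prefix_len=8
Fragment 3: offset=8 data="iQQA" -> buffer=JjVpMAMMiQQA -> prefix_len=12

Answer: 4 8 12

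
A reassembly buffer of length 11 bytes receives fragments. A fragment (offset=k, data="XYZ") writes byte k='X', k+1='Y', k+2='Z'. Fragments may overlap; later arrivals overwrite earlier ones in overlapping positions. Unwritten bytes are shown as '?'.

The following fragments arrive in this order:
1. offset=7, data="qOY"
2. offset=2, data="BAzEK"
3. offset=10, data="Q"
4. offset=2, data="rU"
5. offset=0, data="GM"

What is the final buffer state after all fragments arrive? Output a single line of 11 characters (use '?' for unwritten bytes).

Fragment 1: offset=7 data="qOY" -> buffer=???????qOY?
Fragment 2: offset=2 data="BAzEK" -> buffer=??BAzEKqOY?
Fragment 3: offset=10 data="Q" -> buffer=??BAzEKqOYQ
Fragment 4: offset=2 data="rU" -> buffer=??rUzEKqOYQ
Fragment 5: offset=0 data="GM" -> buffer=GMrUzEKqOYQ

Answer: GMrUzEKqOYQ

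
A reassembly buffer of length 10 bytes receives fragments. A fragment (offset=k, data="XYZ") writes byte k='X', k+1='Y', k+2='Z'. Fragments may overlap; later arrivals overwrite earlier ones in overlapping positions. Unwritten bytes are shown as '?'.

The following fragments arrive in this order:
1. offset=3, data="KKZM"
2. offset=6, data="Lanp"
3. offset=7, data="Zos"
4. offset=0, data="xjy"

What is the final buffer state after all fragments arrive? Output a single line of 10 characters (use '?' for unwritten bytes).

Fragment 1: offset=3 data="KKZM" -> buffer=???KKZM???
Fragment 2: offset=6 data="Lanp" -> buffer=???KKZLanp
Fragment 3: offset=7 data="Zos" -> buffer=???KKZLZos
Fragment 4: offset=0 data="xjy" -> buffer=xjyKKZLZos

Answer: xjyKKZLZos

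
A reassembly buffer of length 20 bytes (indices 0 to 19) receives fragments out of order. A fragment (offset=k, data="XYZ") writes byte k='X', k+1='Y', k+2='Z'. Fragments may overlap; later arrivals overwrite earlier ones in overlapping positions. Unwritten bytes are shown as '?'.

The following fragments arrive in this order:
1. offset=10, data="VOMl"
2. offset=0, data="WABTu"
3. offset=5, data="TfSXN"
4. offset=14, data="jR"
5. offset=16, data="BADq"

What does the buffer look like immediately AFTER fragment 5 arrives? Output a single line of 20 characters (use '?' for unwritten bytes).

Answer: WABTuTfSXNVOMljRBADq

Derivation:
Fragment 1: offset=10 data="VOMl" -> buffer=??????????VOMl??????
Fragment 2: offset=0 data="WABTu" -> buffer=WABTu?????VOMl??????
Fragment 3: offset=5 data="TfSXN" -> buffer=WABTuTfSXNVOMl??????
Fragment 4: offset=14 data="jR" -> buffer=WABTuTfSXNVOMljR????
Fragment 5: offset=16 data="BADq" -> buffer=WABTuTfSXNVOMljRBADq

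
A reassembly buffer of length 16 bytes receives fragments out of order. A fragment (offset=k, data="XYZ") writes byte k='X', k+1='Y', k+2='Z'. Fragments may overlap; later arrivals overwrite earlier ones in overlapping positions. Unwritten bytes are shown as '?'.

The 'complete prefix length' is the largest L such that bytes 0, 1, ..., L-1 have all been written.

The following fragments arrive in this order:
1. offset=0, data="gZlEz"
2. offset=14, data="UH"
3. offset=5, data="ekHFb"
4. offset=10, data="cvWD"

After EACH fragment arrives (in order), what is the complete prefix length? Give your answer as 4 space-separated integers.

Answer: 5 5 10 16

Derivation:
Fragment 1: offset=0 data="gZlEz" -> buffer=gZlEz??????????? -> prefix_len=5
Fragment 2: offset=14 data="UH" -> buffer=gZlEz?????????UH -> prefix_len=5
Fragment 3: offset=5 data="ekHFb" -> buffer=gZlEzekHFb????UH -> prefix_len=10
Fragment 4: offset=10 data="cvWD" -> buffer=gZlEzekHFbcvWDUH -> prefix_len=16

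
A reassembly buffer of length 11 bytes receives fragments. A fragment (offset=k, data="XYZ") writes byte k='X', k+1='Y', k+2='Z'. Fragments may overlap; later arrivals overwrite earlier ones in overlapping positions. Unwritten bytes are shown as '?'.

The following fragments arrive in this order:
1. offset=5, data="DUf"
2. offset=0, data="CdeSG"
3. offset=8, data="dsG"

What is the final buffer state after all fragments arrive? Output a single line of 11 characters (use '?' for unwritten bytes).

Answer: CdeSGDUfdsG

Derivation:
Fragment 1: offset=5 data="DUf" -> buffer=?????DUf???
Fragment 2: offset=0 data="CdeSG" -> buffer=CdeSGDUf???
Fragment 3: offset=8 data="dsG" -> buffer=CdeSGDUfdsG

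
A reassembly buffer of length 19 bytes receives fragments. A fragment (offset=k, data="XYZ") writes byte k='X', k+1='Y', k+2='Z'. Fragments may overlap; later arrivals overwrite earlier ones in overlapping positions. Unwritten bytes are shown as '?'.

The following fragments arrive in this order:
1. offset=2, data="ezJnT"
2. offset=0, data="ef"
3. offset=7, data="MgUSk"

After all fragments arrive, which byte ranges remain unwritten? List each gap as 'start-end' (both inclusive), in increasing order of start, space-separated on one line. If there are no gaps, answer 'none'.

Answer: 12-18

Derivation:
Fragment 1: offset=2 len=5
Fragment 2: offset=0 len=2
Fragment 3: offset=7 len=5
Gaps: 12-18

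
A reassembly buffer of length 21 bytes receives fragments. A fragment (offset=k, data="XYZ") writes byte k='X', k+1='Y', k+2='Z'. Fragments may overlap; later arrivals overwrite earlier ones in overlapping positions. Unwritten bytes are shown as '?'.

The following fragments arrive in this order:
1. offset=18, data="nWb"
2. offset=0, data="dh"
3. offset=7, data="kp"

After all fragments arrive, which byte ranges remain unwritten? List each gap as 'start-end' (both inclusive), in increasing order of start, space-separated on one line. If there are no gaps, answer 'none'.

Fragment 1: offset=18 len=3
Fragment 2: offset=0 len=2
Fragment 3: offset=7 len=2
Gaps: 2-6 9-17

Answer: 2-6 9-17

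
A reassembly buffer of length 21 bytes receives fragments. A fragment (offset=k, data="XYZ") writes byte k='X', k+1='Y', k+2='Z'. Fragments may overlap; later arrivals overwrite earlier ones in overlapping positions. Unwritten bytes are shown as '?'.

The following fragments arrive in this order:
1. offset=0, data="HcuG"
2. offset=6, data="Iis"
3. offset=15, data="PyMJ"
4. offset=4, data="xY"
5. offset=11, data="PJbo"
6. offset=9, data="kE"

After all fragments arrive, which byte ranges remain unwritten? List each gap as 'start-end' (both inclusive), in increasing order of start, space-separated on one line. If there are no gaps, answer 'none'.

Fragment 1: offset=0 len=4
Fragment 2: offset=6 len=3
Fragment 3: offset=15 len=4
Fragment 4: offset=4 len=2
Fragment 5: offset=11 len=4
Fragment 6: offset=9 len=2
Gaps: 19-20

Answer: 19-20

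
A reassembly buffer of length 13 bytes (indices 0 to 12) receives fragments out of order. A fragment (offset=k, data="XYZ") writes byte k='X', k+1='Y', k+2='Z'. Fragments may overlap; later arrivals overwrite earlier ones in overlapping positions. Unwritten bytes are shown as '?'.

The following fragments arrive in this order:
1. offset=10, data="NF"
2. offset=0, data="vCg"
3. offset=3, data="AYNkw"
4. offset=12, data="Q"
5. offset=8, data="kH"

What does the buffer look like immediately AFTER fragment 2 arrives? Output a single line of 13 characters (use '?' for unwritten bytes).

Answer: vCg???????NF?

Derivation:
Fragment 1: offset=10 data="NF" -> buffer=??????????NF?
Fragment 2: offset=0 data="vCg" -> buffer=vCg???????NF?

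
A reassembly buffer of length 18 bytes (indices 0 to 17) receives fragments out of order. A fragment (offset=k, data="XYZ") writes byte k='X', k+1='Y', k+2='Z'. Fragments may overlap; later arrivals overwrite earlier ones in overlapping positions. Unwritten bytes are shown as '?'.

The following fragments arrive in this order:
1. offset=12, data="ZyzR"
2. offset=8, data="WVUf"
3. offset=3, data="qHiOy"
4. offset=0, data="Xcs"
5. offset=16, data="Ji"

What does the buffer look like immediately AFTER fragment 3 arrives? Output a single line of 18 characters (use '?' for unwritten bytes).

Answer: ???qHiOyWVUfZyzR??

Derivation:
Fragment 1: offset=12 data="ZyzR" -> buffer=????????????ZyzR??
Fragment 2: offset=8 data="WVUf" -> buffer=????????WVUfZyzR??
Fragment 3: offset=3 data="qHiOy" -> buffer=???qHiOyWVUfZyzR??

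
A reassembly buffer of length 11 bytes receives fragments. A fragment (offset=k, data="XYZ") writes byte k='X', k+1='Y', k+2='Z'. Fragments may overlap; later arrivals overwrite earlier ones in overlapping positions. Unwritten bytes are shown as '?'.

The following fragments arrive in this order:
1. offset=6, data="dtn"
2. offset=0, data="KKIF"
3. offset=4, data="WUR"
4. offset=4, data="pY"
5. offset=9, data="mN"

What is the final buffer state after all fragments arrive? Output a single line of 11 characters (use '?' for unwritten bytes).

Answer: KKIFpYRtnmN

Derivation:
Fragment 1: offset=6 data="dtn" -> buffer=??????dtn??
Fragment 2: offset=0 data="KKIF" -> buffer=KKIF??dtn??
Fragment 3: offset=4 data="WUR" -> buffer=KKIFWURtn??
Fragment 4: offset=4 data="pY" -> buffer=KKIFpYRtn??
Fragment 5: offset=9 data="mN" -> buffer=KKIFpYRtnmN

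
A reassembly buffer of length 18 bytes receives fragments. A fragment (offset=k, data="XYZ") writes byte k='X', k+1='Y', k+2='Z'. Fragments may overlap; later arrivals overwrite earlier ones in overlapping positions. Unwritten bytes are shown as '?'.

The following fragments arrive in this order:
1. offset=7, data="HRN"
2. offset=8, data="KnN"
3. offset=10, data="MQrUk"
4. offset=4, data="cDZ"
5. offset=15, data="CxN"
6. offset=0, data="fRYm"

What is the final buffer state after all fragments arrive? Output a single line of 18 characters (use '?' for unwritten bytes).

Answer: fRYmcDZHKnMQrUkCxN

Derivation:
Fragment 1: offset=7 data="HRN" -> buffer=???????HRN????????
Fragment 2: offset=8 data="KnN" -> buffer=???????HKnN???????
Fragment 3: offset=10 data="MQrUk" -> buffer=???????HKnMQrUk???
Fragment 4: offset=4 data="cDZ" -> buffer=????cDZHKnMQrUk???
Fragment 5: offset=15 data="CxN" -> buffer=????cDZHKnMQrUkCxN
Fragment 6: offset=0 data="fRYm" -> buffer=fRYmcDZHKnMQrUkCxN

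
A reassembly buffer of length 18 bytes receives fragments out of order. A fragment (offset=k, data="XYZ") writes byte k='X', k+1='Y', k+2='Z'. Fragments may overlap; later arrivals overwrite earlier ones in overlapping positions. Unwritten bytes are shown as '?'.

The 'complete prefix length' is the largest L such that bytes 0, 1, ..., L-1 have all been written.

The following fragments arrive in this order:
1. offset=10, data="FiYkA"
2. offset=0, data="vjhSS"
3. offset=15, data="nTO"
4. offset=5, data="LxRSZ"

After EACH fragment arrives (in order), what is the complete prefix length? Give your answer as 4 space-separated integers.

Fragment 1: offset=10 data="FiYkA" -> buffer=??????????FiYkA??? -> prefix_len=0
Fragment 2: offset=0 data="vjhSS" -> buffer=vjhSS?????FiYkA??? -> prefix_len=5
Fragment 3: offset=15 data="nTO" -> buffer=vjhSS?????FiYkAnTO -> prefix_len=5
Fragment 4: offset=5 data="LxRSZ" -> buffer=vjhSSLxRSZFiYkAnTO -> prefix_len=18

Answer: 0 5 5 18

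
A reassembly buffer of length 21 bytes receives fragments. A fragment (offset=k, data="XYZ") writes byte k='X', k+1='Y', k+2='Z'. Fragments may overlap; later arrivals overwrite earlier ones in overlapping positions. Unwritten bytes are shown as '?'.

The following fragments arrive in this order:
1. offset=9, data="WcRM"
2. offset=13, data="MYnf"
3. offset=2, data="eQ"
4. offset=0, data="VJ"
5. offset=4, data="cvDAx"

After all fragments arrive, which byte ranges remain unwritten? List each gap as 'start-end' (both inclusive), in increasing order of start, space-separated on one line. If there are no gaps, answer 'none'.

Fragment 1: offset=9 len=4
Fragment 2: offset=13 len=4
Fragment 3: offset=2 len=2
Fragment 4: offset=0 len=2
Fragment 5: offset=4 len=5
Gaps: 17-20

Answer: 17-20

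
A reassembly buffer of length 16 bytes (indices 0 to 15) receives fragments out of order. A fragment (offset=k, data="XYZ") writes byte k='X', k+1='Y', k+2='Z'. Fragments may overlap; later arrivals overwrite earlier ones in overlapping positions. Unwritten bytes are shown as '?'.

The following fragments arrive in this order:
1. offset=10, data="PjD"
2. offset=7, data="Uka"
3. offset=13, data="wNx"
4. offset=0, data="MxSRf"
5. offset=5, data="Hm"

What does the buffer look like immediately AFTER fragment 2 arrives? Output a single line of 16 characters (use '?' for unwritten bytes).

Fragment 1: offset=10 data="PjD" -> buffer=??????????PjD???
Fragment 2: offset=7 data="Uka" -> buffer=???????UkaPjD???

Answer: ???????UkaPjD???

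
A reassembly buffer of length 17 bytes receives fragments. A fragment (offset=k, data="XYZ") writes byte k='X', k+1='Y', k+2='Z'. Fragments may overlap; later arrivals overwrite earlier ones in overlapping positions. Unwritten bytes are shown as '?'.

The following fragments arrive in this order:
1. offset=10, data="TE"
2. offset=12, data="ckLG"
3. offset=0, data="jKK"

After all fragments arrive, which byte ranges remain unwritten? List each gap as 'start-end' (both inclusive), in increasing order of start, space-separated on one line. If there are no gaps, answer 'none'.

Fragment 1: offset=10 len=2
Fragment 2: offset=12 len=4
Fragment 3: offset=0 len=3
Gaps: 3-9 16-16

Answer: 3-9 16-16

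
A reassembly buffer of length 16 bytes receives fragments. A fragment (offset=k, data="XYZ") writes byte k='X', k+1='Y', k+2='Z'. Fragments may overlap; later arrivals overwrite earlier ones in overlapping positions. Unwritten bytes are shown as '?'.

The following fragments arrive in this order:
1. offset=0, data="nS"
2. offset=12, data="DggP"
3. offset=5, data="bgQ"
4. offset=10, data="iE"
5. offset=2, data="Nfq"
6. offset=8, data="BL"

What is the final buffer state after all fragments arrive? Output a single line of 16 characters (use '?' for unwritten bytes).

Fragment 1: offset=0 data="nS" -> buffer=nS??????????????
Fragment 2: offset=12 data="DggP" -> buffer=nS??????????DggP
Fragment 3: offset=5 data="bgQ" -> buffer=nS???bgQ????DggP
Fragment 4: offset=10 data="iE" -> buffer=nS???bgQ??iEDggP
Fragment 5: offset=2 data="Nfq" -> buffer=nSNfqbgQ??iEDggP
Fragment 6: offset=8 data="BL" -> buffer=nSNfqbgQBLiEDggP

Answer: nSNfqbgQBLiEDggP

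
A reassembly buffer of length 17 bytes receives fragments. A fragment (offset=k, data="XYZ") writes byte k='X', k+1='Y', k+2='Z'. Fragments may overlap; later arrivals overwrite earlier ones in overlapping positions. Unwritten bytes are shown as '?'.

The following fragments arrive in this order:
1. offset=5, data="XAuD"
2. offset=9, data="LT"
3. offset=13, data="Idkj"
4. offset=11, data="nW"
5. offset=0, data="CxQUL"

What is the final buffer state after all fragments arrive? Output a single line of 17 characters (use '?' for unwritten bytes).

Answer: CxQULXAuDLTnWIdkj

Derivation:
Fragment 1: offset=5 data="XAuD" -> buffer=?????XAuD????????
Fragment 2: offset=9 data="LT" -> buffer=?????XAuDLT??????
Fragment 3: offset=13 data="Idkj" -> buffer=?????XAuDLT??Idkj
Fragment 4: offset=11 data="nW" -> buffer=?????XAuDLTnWIdkj
Fragment 5: offset=0 data="CxQUL" -> buffer=CxQULXAuDLTnWIdkj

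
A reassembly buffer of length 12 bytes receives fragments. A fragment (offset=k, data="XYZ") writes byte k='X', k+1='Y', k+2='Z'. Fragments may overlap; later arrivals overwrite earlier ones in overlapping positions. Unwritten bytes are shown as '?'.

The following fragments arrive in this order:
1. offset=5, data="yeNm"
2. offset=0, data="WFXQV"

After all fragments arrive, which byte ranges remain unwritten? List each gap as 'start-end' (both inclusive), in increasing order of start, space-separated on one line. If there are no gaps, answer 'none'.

Answer: 9-11

Derivation:
Fragment 1: offset=5 len=4
Fragment 2: offset=0 len=5
Gaps: 9-11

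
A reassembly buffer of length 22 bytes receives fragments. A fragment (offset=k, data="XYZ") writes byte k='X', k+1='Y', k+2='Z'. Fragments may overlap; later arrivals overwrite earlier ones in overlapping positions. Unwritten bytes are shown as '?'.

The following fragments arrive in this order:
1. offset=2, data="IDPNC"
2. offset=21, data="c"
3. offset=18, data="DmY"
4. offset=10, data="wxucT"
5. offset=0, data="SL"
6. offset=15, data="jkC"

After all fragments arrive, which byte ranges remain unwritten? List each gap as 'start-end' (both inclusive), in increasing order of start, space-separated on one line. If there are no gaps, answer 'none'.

Answer: 7-9

Derivation:
Fragment 1: offset=2 len=5
Fragment 2: offset=21 len=1
Fragment 3: offset=18 len=3
Fragment 4: offset=10 len=5
Fragment 5: offset=0 len=2
Fragment 6: offset=15 len=3
Gaps: 7-9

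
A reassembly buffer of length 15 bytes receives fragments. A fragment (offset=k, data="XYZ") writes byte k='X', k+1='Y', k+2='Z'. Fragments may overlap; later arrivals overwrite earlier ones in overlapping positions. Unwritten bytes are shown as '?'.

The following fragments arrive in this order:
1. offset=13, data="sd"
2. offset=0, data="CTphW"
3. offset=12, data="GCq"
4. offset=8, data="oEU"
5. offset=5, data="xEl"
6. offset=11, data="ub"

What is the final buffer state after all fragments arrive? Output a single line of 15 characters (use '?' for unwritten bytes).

Answer: CTphWxEloEUubCq

Derivation:
Fragment 1: offset=13 data="sd" -> buffer=?????????????sd
Fragment 2: offset=0 data="CTphW" -> buffer=CTphW????????sd
Fragment 3: offset=12 data="GCq" -> buffer=CTphW???????GCq
Fragment 4: offset=8 data="oEU" -> buffer=CTphW???oEU?GCq
Fragment 5: offset=5 data="xEl" -> buffer=CTphWxEloEU?GCq
Fragment 6: offset=11 data="ub" -> buffer=CTphWxEloEUubCq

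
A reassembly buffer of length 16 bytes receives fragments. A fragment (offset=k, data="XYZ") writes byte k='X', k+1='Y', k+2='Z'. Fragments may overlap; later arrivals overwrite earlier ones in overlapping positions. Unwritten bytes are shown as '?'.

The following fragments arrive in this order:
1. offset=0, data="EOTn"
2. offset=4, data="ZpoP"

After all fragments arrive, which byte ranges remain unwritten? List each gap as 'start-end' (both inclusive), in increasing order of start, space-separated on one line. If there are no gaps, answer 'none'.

Answer: 8-15

Derivation:
Fragment 1: offset=0 len=4
Fragment 2: offset=4 len=4
Gaps: 8-15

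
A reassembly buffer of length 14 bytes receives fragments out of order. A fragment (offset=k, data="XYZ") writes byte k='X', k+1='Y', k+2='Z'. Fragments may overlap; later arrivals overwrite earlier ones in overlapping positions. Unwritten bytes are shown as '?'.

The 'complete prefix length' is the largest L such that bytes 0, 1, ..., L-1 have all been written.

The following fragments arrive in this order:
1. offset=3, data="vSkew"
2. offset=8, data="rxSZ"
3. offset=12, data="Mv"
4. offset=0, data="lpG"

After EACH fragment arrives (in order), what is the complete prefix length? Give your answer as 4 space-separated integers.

Answer: 0 0 0 14

Derivation:
Fragment 1: offset=3 data="vSkew" -> buffer=???vSkew?????? -> prefix_len=0
Fragment 2: offset=8 data="rxSZ" -> buffer=???vSkewrxSZ?? -> prefix_len=0
Fragment 3: offset=12 data="Mv" -> buffer=???vSkewrxSZMv -> prefix_len=0
Fragment 4: offset=0 data="lpG" -> buffer=lpGvSkewrxSZMv -> prefix_len=14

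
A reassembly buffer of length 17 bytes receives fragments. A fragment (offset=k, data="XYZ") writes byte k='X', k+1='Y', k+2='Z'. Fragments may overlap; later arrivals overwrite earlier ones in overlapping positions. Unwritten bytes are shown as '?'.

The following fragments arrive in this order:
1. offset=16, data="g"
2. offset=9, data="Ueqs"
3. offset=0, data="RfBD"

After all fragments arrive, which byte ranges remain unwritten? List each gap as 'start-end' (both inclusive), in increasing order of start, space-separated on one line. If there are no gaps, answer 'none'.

Fragment 1: offset=16 len=1
Fragment 2: offset=9 len=4
Fragment 3: offset=0 len=4
Gaps: 4-8 13-15

Answer: 4-8 13-15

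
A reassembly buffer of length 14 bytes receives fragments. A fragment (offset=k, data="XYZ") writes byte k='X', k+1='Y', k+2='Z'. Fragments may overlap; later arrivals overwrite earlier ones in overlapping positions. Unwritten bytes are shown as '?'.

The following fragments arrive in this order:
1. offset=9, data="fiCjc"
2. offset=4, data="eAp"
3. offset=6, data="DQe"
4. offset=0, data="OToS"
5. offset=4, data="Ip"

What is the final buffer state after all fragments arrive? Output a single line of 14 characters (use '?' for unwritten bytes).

Fragment 1: offset=9 data="fiCjc" -> buffer=?????????fiCjc
Fragment 2: offset=4 data="eAp" -> buffer=????eAp??fiCjc
Fragment 3: offset=6 data="DQe" -> buffer=????eADQefiCjc
Fragment 4: offset=0 data="OToS" -> buffer=OToSeADQefiCjc
Fragment 5: offset=4 data="Ip" -> buffer=OToSIpDQefiCjc

Answer: OToSIpDQefiCjc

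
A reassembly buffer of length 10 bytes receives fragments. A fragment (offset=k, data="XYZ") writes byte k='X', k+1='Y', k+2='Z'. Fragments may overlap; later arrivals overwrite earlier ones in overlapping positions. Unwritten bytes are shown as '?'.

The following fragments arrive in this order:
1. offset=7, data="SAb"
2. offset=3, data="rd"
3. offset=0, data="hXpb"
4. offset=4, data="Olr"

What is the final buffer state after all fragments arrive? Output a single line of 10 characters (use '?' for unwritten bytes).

Answer: hXpbOlrSAb

Derivation:
Fragment 1: offset=7 data="SAb" -> buffer=???????SAb
Fragment 2: offset=3 data="rd" -> buffer=???rd??SAb
Fragment 3: offset=0 data="hXpb" -> buffer=hXpbd??SAb
Fragment 4: offset=4 data="Olr" -> buffer=hXpbOlrSAb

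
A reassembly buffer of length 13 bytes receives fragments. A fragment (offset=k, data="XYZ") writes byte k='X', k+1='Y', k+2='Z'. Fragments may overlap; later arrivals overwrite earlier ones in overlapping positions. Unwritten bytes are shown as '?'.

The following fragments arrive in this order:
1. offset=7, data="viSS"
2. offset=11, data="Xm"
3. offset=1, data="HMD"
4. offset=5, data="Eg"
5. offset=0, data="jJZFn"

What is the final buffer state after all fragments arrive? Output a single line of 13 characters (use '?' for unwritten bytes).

Answer: jJZFnEgviSSXm

Derivation:
Fragment 1: offset=7 data="viSS" -> buffer=???????viSS??
Fragment 2: offset=11 data="Xm" -> buffer=???????viSSXm
Fragment 3: offset=1 data="HMD" -> buffer=?HMD???viSSXm
Fragment 4: offset=5 data="Eg" -> buffer=?HMD?EgviSSXm
Fragment 5: offset=0 data="jJZFn" -> buffer=jJZFnEgviSSXm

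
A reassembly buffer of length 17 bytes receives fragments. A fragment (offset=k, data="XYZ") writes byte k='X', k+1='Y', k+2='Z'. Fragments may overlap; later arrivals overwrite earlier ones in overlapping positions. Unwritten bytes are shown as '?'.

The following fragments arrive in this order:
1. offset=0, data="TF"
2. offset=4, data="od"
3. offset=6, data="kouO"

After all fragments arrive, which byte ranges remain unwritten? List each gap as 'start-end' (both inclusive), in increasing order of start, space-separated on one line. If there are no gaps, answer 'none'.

Fragment 1: offset=0 len=2
Fragment 2: offset=4 len=2
Fragment 3: offset=6 len=4
Gaps: 2-3 10-16

Answer: 2-3 10-16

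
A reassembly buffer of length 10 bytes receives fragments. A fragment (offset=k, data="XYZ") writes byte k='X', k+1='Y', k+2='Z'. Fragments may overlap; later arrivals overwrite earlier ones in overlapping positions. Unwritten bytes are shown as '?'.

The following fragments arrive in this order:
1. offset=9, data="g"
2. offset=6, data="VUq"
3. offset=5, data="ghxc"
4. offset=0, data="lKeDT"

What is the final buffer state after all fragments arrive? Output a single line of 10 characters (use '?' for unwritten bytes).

Fragment 1: offset=9 data="g" -> buffer=?????????g
Fragment 2: offset=6 data="VUq" -> buffer=??????VUqg
Fragment 3: offset=5 data="ghxc" -> buffer=?????ghxcg
Fragment 4: offset=0 data="lKeDT" -> buffer=lKeDTghxcg

Answer: lKeDTghxcg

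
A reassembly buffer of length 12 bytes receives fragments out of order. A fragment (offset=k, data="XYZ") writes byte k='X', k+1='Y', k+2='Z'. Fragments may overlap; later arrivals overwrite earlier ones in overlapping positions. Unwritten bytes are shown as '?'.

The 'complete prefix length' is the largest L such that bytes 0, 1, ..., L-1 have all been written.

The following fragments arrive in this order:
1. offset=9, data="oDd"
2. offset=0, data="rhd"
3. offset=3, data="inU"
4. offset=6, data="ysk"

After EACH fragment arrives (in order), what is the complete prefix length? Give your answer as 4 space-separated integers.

Fragment 1: offset=9 data="oDd" -> buffer=?????????oDd -> prefix_len=0
Fragment 2: offset=0 data="rhd" -> buffer=rhd??????oDd -> prefix_len=3
Fragment 3: offset=3 data="inU" -> buffer=rhdinU???oDd -> prefix_len=6
Fragment 4: offset=6 data="ysk" -> buffer=rhdinUyskoDd -> prefix_len=12

Answer: 0 3 6 12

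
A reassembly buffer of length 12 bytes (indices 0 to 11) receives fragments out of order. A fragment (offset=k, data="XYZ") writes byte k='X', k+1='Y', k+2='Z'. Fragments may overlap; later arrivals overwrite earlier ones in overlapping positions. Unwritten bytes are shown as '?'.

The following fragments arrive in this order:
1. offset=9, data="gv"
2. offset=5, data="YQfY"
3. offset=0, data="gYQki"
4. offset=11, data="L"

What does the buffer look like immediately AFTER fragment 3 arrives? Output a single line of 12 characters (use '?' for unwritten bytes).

Fragment 1: offset=9 data="gv" -> buffer=?????????gv?
Fragment 2: offset=5 data="YQfY" -> buffer=?????YQfYgv?
Fragment 3: offset=0 data="gYQki" -> buffer=gYQkiYQfYgv?

Answer: gYQkiYQfYgv?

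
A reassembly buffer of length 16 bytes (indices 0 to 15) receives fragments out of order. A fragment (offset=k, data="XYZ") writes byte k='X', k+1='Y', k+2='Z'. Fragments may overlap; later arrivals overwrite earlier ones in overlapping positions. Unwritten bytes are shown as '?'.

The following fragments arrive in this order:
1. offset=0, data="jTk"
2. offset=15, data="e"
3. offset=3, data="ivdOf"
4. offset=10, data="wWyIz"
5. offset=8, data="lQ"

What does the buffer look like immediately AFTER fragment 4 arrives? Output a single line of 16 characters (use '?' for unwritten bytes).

Fragment 1: offset=0 data="jTk" -> buffer=jTk?????????????
Fragment 2: offset=15 data="e" -> buffer=jTk????????????e
Fragment 3: offset=3 data="ivdOf" -> buffer=jTkivdOf???????e
Fragment 4: offset=10 data="wWyIz" -> buffer=jTkivdOf??wWyIze

Answer: jTkivdOf??wWyIze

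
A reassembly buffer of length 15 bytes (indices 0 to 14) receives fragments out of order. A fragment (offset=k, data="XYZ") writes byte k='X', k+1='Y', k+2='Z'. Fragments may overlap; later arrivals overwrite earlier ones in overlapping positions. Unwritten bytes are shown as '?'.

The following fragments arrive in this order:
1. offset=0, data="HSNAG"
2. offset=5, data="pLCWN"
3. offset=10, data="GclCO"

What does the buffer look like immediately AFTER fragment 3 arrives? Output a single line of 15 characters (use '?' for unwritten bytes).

Answer: HSNAGpLCWNGclCO

Derivation:
Fragment 1: offset=0 data="HSNAG" -> buffer=HSNAG??????????
Fragment 2: offset=5 data="pLCWN" -> buffer=HSNAGpLCWN?????
Fragment 3: offset=10 data="GclCO" -> buffer=HSNAGpLCWNGclCO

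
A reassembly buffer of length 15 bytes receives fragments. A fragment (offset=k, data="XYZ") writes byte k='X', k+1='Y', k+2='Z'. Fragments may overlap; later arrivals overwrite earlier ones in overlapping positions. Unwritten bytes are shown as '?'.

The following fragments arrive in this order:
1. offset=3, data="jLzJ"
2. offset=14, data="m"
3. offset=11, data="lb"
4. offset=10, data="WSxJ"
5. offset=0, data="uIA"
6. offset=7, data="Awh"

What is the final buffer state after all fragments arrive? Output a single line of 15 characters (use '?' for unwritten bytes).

Answer: uIAjLzJAwhWSxJm

Derivation:
Fragment 1: offset=3 data="jLzJ" -> buffer=???jLzJ????????
Fragment 2: offset=14 data="m" -> buffer=???jLzJ???????m
Fragment 3: offset=11 data="lb" -> buffer=???jLzJ????lb?m
Fragment 4: offset=10 data="WSxJ" -> buffer=???jLzJ???WSxJm
Fragment 5: offset=0 data="uIA" -> buffer=uIAjLzJ???WSxJm
Fragment 6: offset=7 data="Awh" -> buffer=uIAjLzJAwhWSxJm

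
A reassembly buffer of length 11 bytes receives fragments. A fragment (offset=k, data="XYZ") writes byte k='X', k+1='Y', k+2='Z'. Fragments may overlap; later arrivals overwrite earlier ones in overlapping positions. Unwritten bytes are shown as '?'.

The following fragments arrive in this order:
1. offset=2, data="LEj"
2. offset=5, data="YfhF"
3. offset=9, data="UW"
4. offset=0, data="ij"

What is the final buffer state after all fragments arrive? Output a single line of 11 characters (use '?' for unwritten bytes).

Answer: ijLEjYfhFUW

Derivation:
Fragment 1: offset=2 data="LEj" -> buffer=??LEj??????
Fragment 2: offset=5 data="YfhF" -> buffer=??LEjYfhF??
Fragment 3: offset=9 data="UW" -> buffer=??LEjYfhFUW
Fragment 4: offset=0 data="ij" -> buffer=ijLEjYfhFUW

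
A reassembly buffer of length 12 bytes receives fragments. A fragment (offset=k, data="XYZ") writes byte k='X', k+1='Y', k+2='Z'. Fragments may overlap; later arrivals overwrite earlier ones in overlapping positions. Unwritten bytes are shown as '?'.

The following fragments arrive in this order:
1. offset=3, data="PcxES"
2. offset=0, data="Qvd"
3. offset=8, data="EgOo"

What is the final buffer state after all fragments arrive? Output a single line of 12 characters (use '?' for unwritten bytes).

Fragment 1: offset=3 data="PcxES" -> buffer=???PcxES????
Fragment 2: offset=0 data="Qvd" -> buffer=QvdPcxES????
Fragment 3: offset=8 data="EgOo" -> buffer=QvdPcxESEgOo

Answer: QvdPcxESEgOo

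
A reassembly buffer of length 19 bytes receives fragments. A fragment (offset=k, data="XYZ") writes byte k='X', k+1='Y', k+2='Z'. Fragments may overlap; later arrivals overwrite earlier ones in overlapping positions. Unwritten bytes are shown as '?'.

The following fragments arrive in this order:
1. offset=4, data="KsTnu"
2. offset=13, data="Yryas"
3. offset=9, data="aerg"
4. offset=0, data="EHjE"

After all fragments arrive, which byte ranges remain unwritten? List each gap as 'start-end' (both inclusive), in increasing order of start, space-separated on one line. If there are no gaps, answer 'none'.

Fragment 1: offset=4 len=5
Fragment 2: offset=13 len=5
Fragment 3: offset=9 len=4
Fragment 4: offset=0 len=4
Gaps: 18-18

Answer: 18-18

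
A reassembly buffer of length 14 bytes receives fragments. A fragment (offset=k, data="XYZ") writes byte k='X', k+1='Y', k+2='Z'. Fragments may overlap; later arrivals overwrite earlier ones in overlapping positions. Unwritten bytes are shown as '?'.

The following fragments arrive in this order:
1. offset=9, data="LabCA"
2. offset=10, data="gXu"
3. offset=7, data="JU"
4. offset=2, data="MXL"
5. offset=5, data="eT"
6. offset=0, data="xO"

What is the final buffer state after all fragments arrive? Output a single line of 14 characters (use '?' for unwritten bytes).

Fragment 1: offset=9 data="LabCA" -> buffer=?????????LabCA
Fragment 2: offset=10 data="gXu" -> buffer=?????????LgXuA
Fragment 3: offset=7 data="JU" -> buffer=???????JULgXuA
Fragment 4: offset=2 data="MXL" -> buffer=??MXL??JULgXuA
Fragment 5: offset=5 data="eT" -> buffer=??MXLeTJULgXuA
Fragment 6: offset=0 data="xO" -> buffer=xOMXLeTJULgXuA

Answer: xOMXLeTJULgXuA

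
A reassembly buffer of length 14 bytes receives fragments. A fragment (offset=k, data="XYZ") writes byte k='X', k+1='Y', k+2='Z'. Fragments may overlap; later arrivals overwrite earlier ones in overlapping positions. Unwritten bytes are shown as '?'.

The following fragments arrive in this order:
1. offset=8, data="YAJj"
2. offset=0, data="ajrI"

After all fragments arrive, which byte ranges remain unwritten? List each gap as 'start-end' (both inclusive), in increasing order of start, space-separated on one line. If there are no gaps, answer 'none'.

Fragment 1: offset=8 len=4
Fragment 2: offset=0 len=4
Gaps: 4-7 12-13

Answer: 4-7 12-13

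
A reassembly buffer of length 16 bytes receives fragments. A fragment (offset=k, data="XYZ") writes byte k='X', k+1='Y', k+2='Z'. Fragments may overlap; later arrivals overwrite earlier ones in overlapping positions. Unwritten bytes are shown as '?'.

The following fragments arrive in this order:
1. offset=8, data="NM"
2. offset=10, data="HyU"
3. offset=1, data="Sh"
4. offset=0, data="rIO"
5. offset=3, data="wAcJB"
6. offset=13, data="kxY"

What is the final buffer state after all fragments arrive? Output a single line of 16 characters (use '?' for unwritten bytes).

Fragment 1: offset=8 data="NM" -> buffer=????????NM??????
Fragment 2: offset=10 data="HyU" -> buffer=????????NMHyU???
Fragment 3: offset=1 data="Sh" -> buffer=?Sh?????NMHyU???
Fragment 4: offset=0 data="rIO" -> buffer=rIO?????NMHyU???
Fragment 5: offset=3 data="wAcJB" -> buffer=rIOwAcJBNMHyU???
Fragment 6: offset=13 data="kxY" -> buffer=rIOwAcJBNMHyUkxY

Answer: rIOwAcJBNMHyUkxY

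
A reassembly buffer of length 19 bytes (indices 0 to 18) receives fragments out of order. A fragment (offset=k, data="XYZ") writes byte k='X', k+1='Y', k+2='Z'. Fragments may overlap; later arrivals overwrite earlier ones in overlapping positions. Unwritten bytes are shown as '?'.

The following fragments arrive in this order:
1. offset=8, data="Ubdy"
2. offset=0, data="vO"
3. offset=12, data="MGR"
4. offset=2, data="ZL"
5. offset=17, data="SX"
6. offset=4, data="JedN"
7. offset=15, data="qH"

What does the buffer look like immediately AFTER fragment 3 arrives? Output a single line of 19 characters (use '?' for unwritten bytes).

Answer: vO??????UbdyMGR????

Derivation:
Fragment 1: offset=8 data="Ubdy" -> buffer=????????Ubdy???????
Fragment 2: offset=0 data="vO" -> buffer=vO??????Ubdy???????
Fragment 3: offset=12 data="MGR" -> buffer=vO??????UbdyMGR????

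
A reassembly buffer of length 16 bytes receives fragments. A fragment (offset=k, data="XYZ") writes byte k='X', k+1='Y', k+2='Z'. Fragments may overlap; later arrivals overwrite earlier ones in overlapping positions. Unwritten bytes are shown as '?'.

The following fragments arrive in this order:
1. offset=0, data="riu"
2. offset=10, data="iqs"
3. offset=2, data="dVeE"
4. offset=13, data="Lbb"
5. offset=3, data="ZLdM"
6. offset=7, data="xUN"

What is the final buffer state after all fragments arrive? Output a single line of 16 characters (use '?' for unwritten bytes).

Answer: ridZLdMxUNiqsLbb

Derivation:
Fragment 1: offset=0 data="riu" -> buffer=riu?????????????
Fragment 2: offset=10 data="iqs" -> buffer=riu???????iqs???
Fragment 3: offset=2 data="dVeE" -> buffer=ridVeE????iqs???
Fragment 4: offset=13 data="Lbb" -> buffer=ridVeE????iqsLbb
Fragment 5: offset=3 data="ZLdM" -> buffer=ridZLdM???iqsLbb
Fragment 6: offset=7 data="xUN" -> buffer=ridZLdMxUNiqsLbb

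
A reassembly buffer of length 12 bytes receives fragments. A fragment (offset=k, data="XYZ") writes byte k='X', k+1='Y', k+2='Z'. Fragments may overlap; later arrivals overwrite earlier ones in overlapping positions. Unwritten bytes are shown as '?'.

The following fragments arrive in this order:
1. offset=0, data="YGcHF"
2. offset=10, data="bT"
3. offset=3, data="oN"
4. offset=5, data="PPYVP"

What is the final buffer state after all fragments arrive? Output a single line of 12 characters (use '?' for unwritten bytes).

Answer: YGcoNPPYVPbT

Derivation:
Fragment 1: offset=0 data="YGcHF" -> buffer=YGcHF???????
Fragment 2: offset=10 data="bT" -> buffer=YGcHF?????bT
Fragment 3: offset=3 data="oN" -> buffer=YGcoN?????bT
Fragment 4: offset=5 data="PPYVP" -> buffer=YGcoNPPYVPbT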